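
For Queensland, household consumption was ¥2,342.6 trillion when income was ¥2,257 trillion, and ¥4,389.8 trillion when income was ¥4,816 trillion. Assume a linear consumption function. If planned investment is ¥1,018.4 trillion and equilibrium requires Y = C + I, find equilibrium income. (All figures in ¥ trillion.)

Y = 7777

MPC = (4389.8 − 2342.6)/(4816 − 2257) = 2047.2/2559 = 0.8
a = 2342.6 − 0.8(2257) = 537
Equilibrium: Y = 537 + 0.8Y + 1018.4
0.2Y = 1555.4, so Y = 1555.4/0.2 = 7777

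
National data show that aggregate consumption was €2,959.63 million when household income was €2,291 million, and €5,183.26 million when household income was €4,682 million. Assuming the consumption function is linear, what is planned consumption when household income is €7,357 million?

MPC = (5183.26 − 2959.63)/(4682 − 2291) = 2223.63/2391 = 0.93
a = 2959.63 − 0.93(2291) = 2959.63 − 2130.63 = 829
C = 829 + 0.93(7357) = 829 + 6842.01 = 7671.01

C = 7671.01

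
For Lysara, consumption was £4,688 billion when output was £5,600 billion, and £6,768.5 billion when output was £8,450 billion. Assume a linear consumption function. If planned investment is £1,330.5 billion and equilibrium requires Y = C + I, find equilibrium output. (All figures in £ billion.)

Y = 7150

MPC = (6768.5 − 4688)/(8450 − 5600) = 2080.5/2850 = 0.73
a = 4688 − 0.73(5600) = 600
Equilibrium: Y = 600 + 0.73Y + 1330.5
0.27Y = 1930.5, so Y = 1930.5/0.27 = 7150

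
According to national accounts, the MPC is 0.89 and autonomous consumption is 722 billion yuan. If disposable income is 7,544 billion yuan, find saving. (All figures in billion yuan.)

S = 107.84

C = 722 + 0.89(7544) = 722 + 6714.16 = 7436.16
S = Y − C = 7544 − 7436.16 = 107.84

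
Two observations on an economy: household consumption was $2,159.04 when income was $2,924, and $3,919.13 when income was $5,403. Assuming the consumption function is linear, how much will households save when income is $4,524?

S = 1228.96

MPC = (3919.13 − 2159.04)/(5403 − 2924) = 1760.09/2479 = 0.71
a = 2159.04 − 0.71(2924) = 2159.04 − 2076.04 = 83
C = 83 + 0.71(4524) = 3295.04
S = 4524 − 3295.04 = 1228.96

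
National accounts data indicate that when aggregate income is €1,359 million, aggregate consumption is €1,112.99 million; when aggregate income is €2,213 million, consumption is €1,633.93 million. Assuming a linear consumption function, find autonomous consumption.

a = 284

MPC = ΔC/ΔY = (1633.93 − 1112.99)/(2213 − 1359) = 520.94/854 = 0.61
a = C − MPC·Y = 1112.99 − 0.61(1359) = 1112.99 − 828.99 = 284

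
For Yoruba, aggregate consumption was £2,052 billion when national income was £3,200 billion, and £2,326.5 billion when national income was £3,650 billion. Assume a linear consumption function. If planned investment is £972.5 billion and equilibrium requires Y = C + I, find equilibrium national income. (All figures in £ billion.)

MPC = (2326.5 − 2052)/(3650 − 3200) = 274.5/450 = 0.61
a = 2052 − 0.61(3200) = 100
Equilibrium: Y = 100 + 0.61Y + 972.5
0.39Y = 1072.5, so Y = 1072.5/0.39 = 2750

Y = 2750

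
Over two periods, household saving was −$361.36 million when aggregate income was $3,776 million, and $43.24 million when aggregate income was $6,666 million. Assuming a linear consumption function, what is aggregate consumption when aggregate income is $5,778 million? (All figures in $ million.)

MPS = ΔS/ΔY = (43.24 − (-361.36))/(6666 − 3776) = 404.6/2890 = 0.14
MPC = 1 − MPS = 0.86
Autonomous saving = -361.36 − 0.14(3776) = -890, so a = 890
C = 890 + 0.86(5778) = 890 + 4969.08 = 5859.08

C = 5859.08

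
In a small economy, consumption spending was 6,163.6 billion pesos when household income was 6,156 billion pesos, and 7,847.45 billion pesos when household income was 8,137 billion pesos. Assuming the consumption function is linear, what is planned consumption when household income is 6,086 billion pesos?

C = 6104.1

MPC = (7847.45 − 6163.6)/(8137 − 6156) = 1683.85/1981 = 0.85
a = 6163.6 − 0.85(6156) = 6163.6 − 5232.6 = 931
C = 931 + 0.85(6086) = 931 + 5173.1 = 6104.1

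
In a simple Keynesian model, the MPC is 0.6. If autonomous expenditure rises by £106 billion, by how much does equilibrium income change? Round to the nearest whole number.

ΔY ≈ 265

The multiplier is 1/(1 − MPC) = 1/0.4.
ΔY = 106/0.4 = 265.00 ≈ 265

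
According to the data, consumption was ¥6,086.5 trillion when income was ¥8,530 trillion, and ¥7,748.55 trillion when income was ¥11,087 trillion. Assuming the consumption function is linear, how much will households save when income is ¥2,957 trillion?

S = 492.95

MPC = (7748.55 − 6086.5)/(11087 − 8530) = 1662.05/2557 = 0.65
a = 6086.5 − 0.65(8530) = 6086.5 − 5544.5 = 542
C = 542 + 0.65(2957) = 2464.05
S = 2957 − 2464.05 = 492.95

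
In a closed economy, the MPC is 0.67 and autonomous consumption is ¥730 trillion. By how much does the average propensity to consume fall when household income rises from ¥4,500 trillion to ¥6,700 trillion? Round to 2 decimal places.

At Y = 4500: C = 730 + 0.67(4500) = 3745, APC = 3745/4500 = 0.832
At Y = 6700: C = 5219, APC = 5219/6700 = 0.779
Fall in APC = 0.832 − 0.779 = 0.053 ≈ 0.05

ΔAPC = 0.05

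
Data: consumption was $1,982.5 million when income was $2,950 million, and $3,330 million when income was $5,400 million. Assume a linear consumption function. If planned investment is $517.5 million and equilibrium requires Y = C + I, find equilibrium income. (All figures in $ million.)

Y = 1950

MPC = (3330 − 1982.5)/(5400 − 2950) = 1347.5/2450 = 0.55
a = 1982.5 − 0.55(2950) = 360
Equilibrium: Y = 360 + 0.55Y + 517.5
0.45Y = 877.5, so Y = 877.5/0.45 = 1950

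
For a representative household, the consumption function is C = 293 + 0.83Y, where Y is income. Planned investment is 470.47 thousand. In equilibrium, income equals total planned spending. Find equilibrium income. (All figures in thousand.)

Y = 4491

Y = C + I = 293 + 0.83Y + 470.47
Y − 0.83Y = 763.47
0.17Y = 763.47, so Y = 763.47/0.17 = 4491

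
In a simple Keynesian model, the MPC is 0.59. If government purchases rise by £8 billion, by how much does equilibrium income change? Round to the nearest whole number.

The multiplier is 1/(1 − MPC) = 1/0.41.
ΔY = 8/0.41 = 19.51 ≈ 20

ΔY ≈ 20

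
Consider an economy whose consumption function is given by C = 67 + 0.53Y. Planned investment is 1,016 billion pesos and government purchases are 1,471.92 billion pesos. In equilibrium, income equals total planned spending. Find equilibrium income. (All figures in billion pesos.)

Y = 5436

Y = C + I + G = 67 + 0.53Y + 1016 + 1471.92
Y − 0.53Y = 2554.92
0.47Y = 2554.92, so Y = 2554.92/0.47 = 5436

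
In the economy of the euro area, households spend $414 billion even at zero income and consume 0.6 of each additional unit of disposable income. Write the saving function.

S = Y − C = Y − (414 + 0.6Y) = -414 + (1 − 0.6)Y

S = -414 + 0.4Y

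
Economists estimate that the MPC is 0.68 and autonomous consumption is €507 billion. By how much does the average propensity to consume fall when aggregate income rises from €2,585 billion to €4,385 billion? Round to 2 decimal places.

At Y = 2585: C = 507 + 0.68(2585) = 2264.8, APC = 2264.8/2585 = 0.876
At Y = 4385: C = 3488.8, APC = 3488.8/4385 = 0.796
Fall in APC = 0.876 − 0.796 = 0.08

ΔAPC = 0.08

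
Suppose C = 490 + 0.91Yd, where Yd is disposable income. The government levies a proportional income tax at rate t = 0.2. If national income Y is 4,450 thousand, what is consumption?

Yd = (1 − 0.2)(4450) = 0.8(4450) = 3560
C = 490 + 0.91(3560) = 490 + 3239.6 = 3729.6

C = 3729.6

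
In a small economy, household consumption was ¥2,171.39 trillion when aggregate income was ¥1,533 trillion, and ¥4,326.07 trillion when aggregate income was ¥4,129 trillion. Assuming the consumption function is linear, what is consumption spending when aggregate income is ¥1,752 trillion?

MPC = (4326.07 − 2171.39)/(4129 − 1533) = 2154.68/2596 = 0.83
a = 2171.39 − 0.83(1533) = 2171.39 − 1272.39 = 899
C = 899 + 0.83(1752) = 899 + 1454.16 = 2353.16

C = 2353.16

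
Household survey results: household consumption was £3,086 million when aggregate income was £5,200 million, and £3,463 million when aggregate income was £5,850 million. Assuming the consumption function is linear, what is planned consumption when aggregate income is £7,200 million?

MPC = (3463 − 3086)/(5850 − 5200) = 377/650 = 0.58
a = 3086 − 0.58(5200) = 3086 − 3016 = 70
C = 70 + 0.58(7200) = 70 + 4176 = 4246

C = 4246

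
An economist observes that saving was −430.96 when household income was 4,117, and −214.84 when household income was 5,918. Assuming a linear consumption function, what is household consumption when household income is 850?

C = 1673

MPS = ΔS/ΔY = (-214.84 − (-430.96))/(5918 − 4117) = 216.12/1801 = 0.12
MPC = 1 − MPS = 0.88
Autonomous saving = -430.96 − 0.12(4117) = -925, so a = 925
C = 925 + 0.88(850) = 925 + 748 = 1673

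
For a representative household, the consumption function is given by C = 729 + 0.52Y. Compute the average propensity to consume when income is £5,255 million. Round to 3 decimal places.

APC = 0.659

C = 729 + 0.52(5255) = 3461.6
APC = C/Y = 3461.6/5255 = 0.659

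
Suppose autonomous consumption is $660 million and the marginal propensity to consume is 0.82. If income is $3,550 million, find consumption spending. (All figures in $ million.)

C = 660 + 0.82(3550) = 660 + 2911 = 3571

C = 3571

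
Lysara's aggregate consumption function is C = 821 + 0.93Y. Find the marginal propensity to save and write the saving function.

MPS = 0.07; S = -821 + 0.07Y

MPS = 1 − MPC = 1 − 0.93 = 0.07
S = Y − C = -821 + 0.07Y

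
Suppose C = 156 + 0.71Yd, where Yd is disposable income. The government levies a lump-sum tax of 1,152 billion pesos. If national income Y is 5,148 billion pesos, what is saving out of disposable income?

Yd = Y − T = 5148 − 1152 = 3996
C = 156 + 0.71(3996) = 156 + 2837.16 = 2993.16
S = Yd − C = 3996 − 2993.16 = 1002.84

S = 1002.84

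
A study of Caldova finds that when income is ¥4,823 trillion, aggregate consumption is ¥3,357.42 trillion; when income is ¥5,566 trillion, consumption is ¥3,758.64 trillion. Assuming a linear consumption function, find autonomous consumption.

a = 753

MPC = ΔC/ΔY = (3758.64 − 3357.42)/(5566 − 4823) = 401.22/743 = 0.54
a = C − MPC·Y = 3357.42 − 0.54(4823) = 3357.42 − 2604.42 = 753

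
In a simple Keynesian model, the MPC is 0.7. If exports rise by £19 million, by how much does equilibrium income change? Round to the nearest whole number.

ΔY ≈ 63

The multiplier is 1/(1 − MPC) = 1/0.3.
ΔY = 19/0.3 = 63.33 ≈ 63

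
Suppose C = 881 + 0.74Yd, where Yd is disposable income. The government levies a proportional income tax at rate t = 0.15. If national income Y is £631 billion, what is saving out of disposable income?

Yd = (1 − 0.15)(631) = 0.85(631) = 536.35
C = 881 + 0.74(536.35) = 881 + 396.899 = 1277.899
S = Yd − C = 536.35 − 1277.899 = -741.549

S = -741.549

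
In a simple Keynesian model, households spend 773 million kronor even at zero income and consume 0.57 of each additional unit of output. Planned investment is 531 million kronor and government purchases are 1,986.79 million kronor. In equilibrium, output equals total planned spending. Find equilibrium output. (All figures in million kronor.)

Y = C + I + G = 773 + 0.57Y + 531 + 1986.79
Y − 0.57Y = 3290.79
0.43Y = 3290.79, so Y = 3290.79/0.43 = 7653

Y = 7653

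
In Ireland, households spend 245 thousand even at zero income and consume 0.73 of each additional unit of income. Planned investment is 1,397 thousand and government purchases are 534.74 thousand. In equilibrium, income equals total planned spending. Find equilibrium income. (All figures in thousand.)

Y = C + I + G = 245 + 0.73Y + 1397 + 534.74
Y − 0.73Y = 2176.74
0.27Y = 2176.74, so Y = 2176.74/0.27 = 8062

Y = 8062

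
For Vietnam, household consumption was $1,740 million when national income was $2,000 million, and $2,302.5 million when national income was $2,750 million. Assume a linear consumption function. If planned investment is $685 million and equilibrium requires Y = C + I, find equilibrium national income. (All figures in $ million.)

Y = 3700

MPC = (2302.5 − 1740)/(2750 − 2000) = 562.5/750 = 0.75
a = 1740 − 0.75(2000) = 240
Equilibrium: Y = 240 + 0.75Y + 685
0.25Y = 925, so Y = 925/0.25 = 3700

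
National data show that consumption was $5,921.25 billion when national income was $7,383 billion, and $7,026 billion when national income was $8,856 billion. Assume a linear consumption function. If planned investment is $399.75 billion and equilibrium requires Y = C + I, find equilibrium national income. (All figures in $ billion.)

Y = 3135

MPC = (7026 − 5921.25)/(8856 − 7383) = 1104.75/1473 = 0.75
a = 5921.25 − 0.75(7383) = 384
Equilibrium: Y = 384 + 0.75Y + 399.75
0.25Y = 783.75, so Y = 783.75/0.25 = 3135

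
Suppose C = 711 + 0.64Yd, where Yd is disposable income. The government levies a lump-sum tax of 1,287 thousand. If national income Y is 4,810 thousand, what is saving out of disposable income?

S = 557.28

Yd = Y − T = 4810 − 1287 = 3523
C = 711 + 0.64(3523) = 711 + 2254.72 = 2965.72
S = Yd − C = 3523 − 2965.72 = 557.28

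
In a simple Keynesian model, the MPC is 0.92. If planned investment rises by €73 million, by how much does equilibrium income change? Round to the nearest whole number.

ΔY ≈ 913

The multiplier is 1/(1 − MPC) = 1/0.08.
ΔY = 73/0.08 = 912.50 ≈ 913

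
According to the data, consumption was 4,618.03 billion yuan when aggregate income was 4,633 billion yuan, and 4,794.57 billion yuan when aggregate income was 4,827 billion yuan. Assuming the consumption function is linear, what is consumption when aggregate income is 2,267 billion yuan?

C = 2464.97

MPC = (4794.57 − 4618.03)/(4827 − 4633) = 176.54/194 = 0.91
a = 4618.03 − 0.91(4633) = 4618.03 − 4216.03 = 402
C = 402 + 0.91(2267) = 402 + 2062.97 = 2464.97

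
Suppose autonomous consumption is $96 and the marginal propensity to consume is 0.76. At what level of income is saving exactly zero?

Y = 400

At break-even, C = Y: 96 + 0.76Y = Y
0.24Y = 96, so Y = 96/0.24 = 400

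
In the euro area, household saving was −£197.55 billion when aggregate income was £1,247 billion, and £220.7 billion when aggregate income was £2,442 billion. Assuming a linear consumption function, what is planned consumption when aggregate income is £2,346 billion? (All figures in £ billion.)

C = 2158.9

MPS = ΔS/ΔY = (220.7 − (-197.55))/(2442 − 1247) = 418.25/1195 = 0.35
MPC = 1 − MPS = 0.65
Autonomous saving = -197.55 − 0.35(1247) = -634, so a = 634
C = 634 + 0.65(2346) = 634 + 1524.9 = 2158.9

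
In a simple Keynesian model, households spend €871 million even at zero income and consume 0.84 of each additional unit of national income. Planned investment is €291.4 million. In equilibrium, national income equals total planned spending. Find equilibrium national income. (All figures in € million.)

Y = C + I = 871 + 0.84Y + 291.4
Y − 0.84Y = 1162.4
0.16Y = 1162.4, so Y = 1162.4/0.16 = 7265

Y = 7265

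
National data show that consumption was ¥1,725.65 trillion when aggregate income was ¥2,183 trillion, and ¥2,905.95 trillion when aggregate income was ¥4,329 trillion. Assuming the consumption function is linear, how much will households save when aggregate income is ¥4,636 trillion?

S = 1561.2

MPC = (2905.95 − 1725.65)/(4329 − 2183) = 1180.3/2146 = 0.55
a = 1725.65 − 0.55(2183) = 1725.65 − 1200.65 = 525
C = 525 + 0.55(4636) = 3074.8
S = 4636 − 3074.8 = 1561.2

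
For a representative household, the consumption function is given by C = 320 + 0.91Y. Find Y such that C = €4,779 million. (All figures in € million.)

320 + 0.91Y = 4779
0.91Y = 4459, so Y = 4459/0.91 = 4900

Y = 4900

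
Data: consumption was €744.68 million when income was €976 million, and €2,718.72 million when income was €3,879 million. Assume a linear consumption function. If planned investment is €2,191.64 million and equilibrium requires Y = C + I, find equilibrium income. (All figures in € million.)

Y = 7102

MPC = (2718.72 − 744.68)/(3879 − 976) = 1974.04/2903 = 0.68
a = 744.68 − 0.68(976) = 81
Equilibrium: Y = 81 + 0.68Y + 2191.64
0.32Y = 2272.64, so Y = 2272.64/0.32 = 7102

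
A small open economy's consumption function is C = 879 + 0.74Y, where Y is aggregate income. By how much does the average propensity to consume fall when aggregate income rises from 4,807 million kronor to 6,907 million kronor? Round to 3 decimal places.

ΔAPC = 0.056

At Y = 4807: C = 879 + 0.74(4807) = 4436.18, APC = 4436.18/4807 = 0.9229
At Y = 6907: C = 5990.18, APC = 5990.18/6907 = 0.8673
Fall in APC = 0.9229 − 0.8673 = 0.0556 ≈ 0.056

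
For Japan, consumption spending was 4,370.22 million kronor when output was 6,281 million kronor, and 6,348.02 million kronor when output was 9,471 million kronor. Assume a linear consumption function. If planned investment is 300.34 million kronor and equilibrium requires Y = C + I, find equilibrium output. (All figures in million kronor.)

MPC = (6348.02 − 4370.22)/(9471 − 6281) = 1977.8/3190 = 0.62
a = 4370.22 − 0.62(6281) = 476
Equilibrium: Y = 476 + 0.62Y + 300.34
0.38Y = 776.34, so Y = 776.34/0.38 = 2043

Y = 2043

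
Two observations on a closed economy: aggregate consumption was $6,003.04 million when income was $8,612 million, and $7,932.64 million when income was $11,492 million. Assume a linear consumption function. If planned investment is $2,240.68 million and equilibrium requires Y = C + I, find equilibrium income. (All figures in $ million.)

Y = 7496

MPC = (7932.64 − 6003.04)/(11492 − 8612) = 1929.6/2880 = 0.67
a = 6003.04 − 0.67(8612) = 233
Equilibrium: Y = 233 + 0.67Y + 2240.68
0.33Y = 2473.68, so Y = 2473.68/0.33 = 7496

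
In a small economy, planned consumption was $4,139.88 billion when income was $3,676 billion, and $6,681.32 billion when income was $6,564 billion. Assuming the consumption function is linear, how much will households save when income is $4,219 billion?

MPC = (6681.32 − 4139.88)/(6564 − 3676) = 2541.44/2888 = 0.88
a = 4139.88 − 0.88(3676) = 4139.88 − 3234.88 = 905
C = 905 + 0.88(4219) = 4617.72
S = 4219 − 4617.72 = -398.72

S = -398.72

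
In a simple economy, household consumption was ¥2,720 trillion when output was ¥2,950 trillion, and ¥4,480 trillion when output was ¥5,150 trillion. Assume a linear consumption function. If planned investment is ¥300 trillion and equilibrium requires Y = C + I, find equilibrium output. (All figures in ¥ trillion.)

MPC = (4480 − 2720)/(5150 − 2950) = 1760/2200 = 0.8
a = 2720 − 0.8(2950) = 360
Equilibrium: Y = 360 + 0.8Y + 300
0.2Y = 660, so Y = 660/0.2 = 3300

Y = 3300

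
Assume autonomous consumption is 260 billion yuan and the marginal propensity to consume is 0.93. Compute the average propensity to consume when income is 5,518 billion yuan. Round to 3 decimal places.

APC = 0.977

C = 260 + 0.93(5518) = 5391.74
APC = C/Y = 5391.74/5518 = 0.977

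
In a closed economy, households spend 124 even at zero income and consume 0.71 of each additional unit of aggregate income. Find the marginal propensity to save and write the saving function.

MPS = 0.29; S = -124 + 0.29Y

MPS = 1 − MPC = 1 − 0.71 = 0.29
S = Y − C = -124 + 0.29Y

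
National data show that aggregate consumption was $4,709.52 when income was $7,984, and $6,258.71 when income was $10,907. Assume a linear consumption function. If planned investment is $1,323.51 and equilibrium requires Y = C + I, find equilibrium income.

MPC = (6258.71 − 4709.52)/(10907 − 7984) = 1549.19/2923 = 0.53
a = 4709.52 − 0.53(7984) = 478
Equilibrium: Y = 478 + 0.53Y + 1323.51
0.47Y = 1801.51, so Y = 1801.51/0.47 = 3833

Y = 3833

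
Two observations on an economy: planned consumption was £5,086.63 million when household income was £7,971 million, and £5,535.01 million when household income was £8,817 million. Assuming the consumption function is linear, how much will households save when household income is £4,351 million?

MPC = (5535.01 − 5086.63)/(8817 − 7971) = 448.38/846 = 0.53
a = 5086.63 − 0.53(7971) = 5086.63 − 4224.63 = 862
C = 862 + 0.53(4351) = 3168.03
S = 4351 − 3168.03 = 1182.97

S = 1182.97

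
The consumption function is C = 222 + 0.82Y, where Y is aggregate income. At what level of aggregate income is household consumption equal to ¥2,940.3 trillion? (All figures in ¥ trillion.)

222 + 0.82Y = 2940.3
0.82Y = 2718.3, so Y = 2718.3/0.82 = 3315

Y = 3315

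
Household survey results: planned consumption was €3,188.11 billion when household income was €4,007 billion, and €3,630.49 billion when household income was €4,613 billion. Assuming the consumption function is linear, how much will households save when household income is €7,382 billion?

S = 1730.14

MPC = (3630.49 − 3188.11)/(4613 − 4007) = 442.38/606 = 0.73
a = 3188.11 − 0.73(4007) = 3188.11 − 2925.11 = 263
C = 263 + 0.73(7382) = 5651.86
S = 7382 − 5651.86 = 1730.14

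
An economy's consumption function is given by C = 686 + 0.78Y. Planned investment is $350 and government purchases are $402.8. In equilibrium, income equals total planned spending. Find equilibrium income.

Y = 6540

Y = C + I + G = 686 + 0.78Y + 350 + 402.8
Y − 0.78Y = 1438.8
0.22Y = 1438.8, so Y = 1438.8/0.22 = 6540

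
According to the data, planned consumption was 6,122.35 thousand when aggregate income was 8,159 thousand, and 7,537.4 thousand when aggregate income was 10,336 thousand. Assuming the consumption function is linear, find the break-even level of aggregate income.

MPC = (7537.4 − 6122.35)/(10336 − 8159) = 1415.05/2177 = 0.65
a = 6122.35 − 0.65(8159) = 6122.35 − 5303.35 = 819
Break-even: Y = a/(1−MPC) = 819/0.35 = 2340

Y = 2340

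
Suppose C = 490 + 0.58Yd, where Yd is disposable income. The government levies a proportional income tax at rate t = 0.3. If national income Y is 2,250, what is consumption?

C = 1403.5

Yd = (1 − 0.3)(2250) = 0.7(2250) = 1575
C = 490 + 0.58(1575) = 490 + 913.5 = 1403.5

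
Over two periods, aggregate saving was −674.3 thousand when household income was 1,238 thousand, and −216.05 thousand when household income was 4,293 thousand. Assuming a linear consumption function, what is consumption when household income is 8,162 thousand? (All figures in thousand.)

C = 7797.7

MPS = ΔS/ΔY = (-216.05 − (-674.3))/(4293 − 1238) = 458.25/3055 = 0.15
MPC = 1 − MPS = 0.85
Autonomous saving = -674.3 − 0.15(1238) = -860, so a = 860
C = 860 + 0.85(8162) = 860 + 6937.7 = 7797.7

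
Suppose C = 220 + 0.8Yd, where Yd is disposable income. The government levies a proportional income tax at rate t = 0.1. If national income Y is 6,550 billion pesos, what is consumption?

C = 4936

Yd = (1 − 0.1)(6550) = 0.9(6550) = 5895
C = 220 + 0.8(5895) = 220 + 4716 = 4936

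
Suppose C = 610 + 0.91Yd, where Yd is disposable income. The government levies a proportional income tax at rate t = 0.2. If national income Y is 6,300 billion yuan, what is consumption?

C = 5196.4

Yd = (1 − 0.2)(6300) = 0.8(6300) = 5040
C = 610 + 0.91(5040) = 610 + 4586.4 = 5196.4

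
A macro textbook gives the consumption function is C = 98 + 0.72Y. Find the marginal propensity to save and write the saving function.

MPS = 0.28; S = -98 + 0.28Y

MPS = 1 − MPC = 1 − 0.72 = 0.28
S = Y − C = -98 + 0.28Y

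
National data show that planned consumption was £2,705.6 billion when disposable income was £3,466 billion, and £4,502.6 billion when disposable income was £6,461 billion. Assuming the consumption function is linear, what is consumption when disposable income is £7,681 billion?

C = 5234.6

MPC = (4502.6 − 2705.6)/(6461 − 3466) = 1797/2995 = 0.6
a = 2705.6 − 0.6(3466) = 2705.6 − 2079.6 = 626
C = 626 + 0.6(7681) = 626 + 4608.6 = 5234.6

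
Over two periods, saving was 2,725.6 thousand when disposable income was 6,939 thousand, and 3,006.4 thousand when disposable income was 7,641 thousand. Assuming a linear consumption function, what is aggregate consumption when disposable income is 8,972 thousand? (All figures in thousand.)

C = 5433.2

MPS = ΔS/ΔY = (3006.4 − 2725.6)/(7641 − 6939) = 280.8/702 = 0.4
MPC = 1 − MPS = 0.6
Autonomous saving = 2725.6 − 0.4(6939) = -50, so a = 50
C = 50 + 0.6(8972) = 50 + 5383.2 = 5433.2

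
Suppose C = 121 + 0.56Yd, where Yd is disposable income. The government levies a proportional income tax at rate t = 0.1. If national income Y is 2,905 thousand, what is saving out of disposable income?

Yd = (1 − 0.1)(2905) = 0.9(2905) = 2614.5
C = 121 + 0.56(2614.5) = 121 + 1464.12 = 1585.12
S = Yd − C = 2614.5 − 1585.12 = 1029.38

S = 1029.38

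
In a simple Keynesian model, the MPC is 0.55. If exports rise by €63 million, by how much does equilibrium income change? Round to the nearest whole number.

ΔY ≈ 140

The multiplier is 1/(1 − MPC) = 1/0.45.
ΔY = 63/0.45 = 140.00 ≈ 140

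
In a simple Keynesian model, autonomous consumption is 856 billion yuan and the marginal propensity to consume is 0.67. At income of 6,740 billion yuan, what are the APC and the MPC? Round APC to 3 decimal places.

APC = 0.797; MPC = 0.67

MPC = 0.67 (the slope of the consumption function)
C = 856 + 0.67(6740) = 5371.8, so APC = 5371.8/6740 = 0.797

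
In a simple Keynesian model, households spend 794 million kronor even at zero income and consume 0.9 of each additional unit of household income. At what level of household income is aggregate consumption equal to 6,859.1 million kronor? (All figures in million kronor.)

Y = 6739

794 + 0.9Y = 6859.1
0.9Y = 6065.1, so Y = 6065.1/0.9 = 6739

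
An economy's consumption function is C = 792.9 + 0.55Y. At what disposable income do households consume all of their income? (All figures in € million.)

Y = 1762

At break-even, C = Y: 792.9 + 0.55Y = Y
0.45Y = 792.9, so Y = 792.9/0.45 = 1762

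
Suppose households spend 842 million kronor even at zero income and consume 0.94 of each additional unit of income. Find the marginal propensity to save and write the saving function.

MPS = 0.06; S = -842 + 0.06Y

MPS = 1 − MPC = 1 − 0.94 = 0.06
S = Y − C = -842 + 0.06Y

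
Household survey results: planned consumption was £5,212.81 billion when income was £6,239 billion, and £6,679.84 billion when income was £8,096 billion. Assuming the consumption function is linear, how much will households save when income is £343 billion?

MPC = (6679.84 − 5212.81)/(8096 − 6239) = 1467.03/1857 = 0.79
a = 5212.81 − 0.79(6239) = 5212.81 − 4928.81 = 284
C = 284 + 0.79(343) = 554.97
S = 343 − 554.97 = -211.97

S = -211.97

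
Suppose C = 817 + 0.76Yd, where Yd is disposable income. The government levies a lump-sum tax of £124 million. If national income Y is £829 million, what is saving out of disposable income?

S = -647.8

Yd = Y − T = 829 − 124 = 705
C = 817 + 0.76(705) = 817 + 535.8 = 1352.8
S = Yd − C = 705 − 1352.8 = -647.8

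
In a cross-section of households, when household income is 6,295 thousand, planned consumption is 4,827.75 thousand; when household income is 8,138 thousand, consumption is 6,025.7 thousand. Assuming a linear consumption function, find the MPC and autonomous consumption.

MPC = 0.65; a = 736

MPC = ΔC/ΔY = (6025.7 − 4827.75)/(8138 − 6295) = 1197.95/1843 = 0.65
a = C − MPC·Y = 4827.75 − 0.65(6295) = 4827.75 − 4091.75 = 736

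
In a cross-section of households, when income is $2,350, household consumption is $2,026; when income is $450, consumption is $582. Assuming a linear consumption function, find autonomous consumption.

a = 240

MPC = ΔC/ΔY = (2026 − 582)/(2350 − 450) = 1444/1900 = 0.76
a = C − MPC·Y = 582 − 0.76(450) = 582 − 342 = 240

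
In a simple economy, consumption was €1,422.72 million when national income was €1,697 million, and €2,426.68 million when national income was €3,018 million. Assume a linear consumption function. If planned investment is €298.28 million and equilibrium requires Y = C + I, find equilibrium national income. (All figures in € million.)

MPC = (2426.68 − 1422.72)/(3018 − 1697) = 1003.96/1321 = 0.76
a = 1422.72 − 0.76(1697) = 133
Equilibrium: Y = 133 + 0.76Y + 298.28
0.24Y = 431.28, so Y = 431.28/0.24 = 1797

Y = 1797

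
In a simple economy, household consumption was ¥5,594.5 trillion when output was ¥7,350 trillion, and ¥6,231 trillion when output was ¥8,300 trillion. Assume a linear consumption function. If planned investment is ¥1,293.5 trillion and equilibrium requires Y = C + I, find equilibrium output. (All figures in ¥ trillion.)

Y = 5950

MPC = (6231 − 5594.5)/(8300 − 7350) = 636.5/950 = 0.67
a = 5594.5 − 0.67(7350) = 670
Equilibrium: Y = 670 + 0.67Y + 1293.5
0.33Y = 1963.5, so Y = 1963.5/0.33 = 5950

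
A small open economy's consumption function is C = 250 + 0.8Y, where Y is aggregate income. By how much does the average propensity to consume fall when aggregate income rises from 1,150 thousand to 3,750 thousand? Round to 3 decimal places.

At Y = 1150: C = 250 + 0.8(1150) = 1170, APC = 1170/1150 = 1.0174
At Y = 3750: C = 3250, APC = 3250/3750 = 0.8667
Fall in APC = 1.0174 − 0.8667 = 0.1507 ≈ 0.151

ΔAPC = 0.151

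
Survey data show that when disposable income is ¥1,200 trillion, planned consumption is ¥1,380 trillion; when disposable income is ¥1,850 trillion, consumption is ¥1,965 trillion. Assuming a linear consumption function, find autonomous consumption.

MPC = ΔC/ΔY = (1965 − 1380)/(1850 − 1200) = 585/650 = 0.9
a = C − MPC·Y = 1380 − 0.9(1200) = 1380 − 1080 = 300

a = 300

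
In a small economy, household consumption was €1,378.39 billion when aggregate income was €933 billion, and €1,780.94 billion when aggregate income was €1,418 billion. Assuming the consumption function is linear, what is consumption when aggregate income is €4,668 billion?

C = 4478.44

MPC = (1780.94 − 1378.39)/(1418 − 933) = 402.55/485 = 0.83
a = 1378.39 − 0.83(933) = 1378.39 − 774.39 = 604
C = 604 + 0.83(4668) = 604 + 3874.44 = 4478.44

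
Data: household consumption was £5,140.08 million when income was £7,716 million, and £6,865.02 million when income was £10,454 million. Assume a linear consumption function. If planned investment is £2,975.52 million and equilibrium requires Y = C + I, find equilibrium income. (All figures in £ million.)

MPC = (6865.02 − 5140.08)/(10454 − 7716) = 1724.94/2738 = 0.63
a = 5140.08 − 0.63(7716) = 279
Equilibrium: Y = 279 + 0.63Y + 2975.52
0.37Y = 3254.52, so Y = 3254.52/0.37 = 8796

Y = 8796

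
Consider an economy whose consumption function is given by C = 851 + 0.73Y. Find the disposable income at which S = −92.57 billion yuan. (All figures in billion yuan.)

S = Y − C = -851 + 0.27Y
-851 + 0.27Y = -92.57, so 0.27Y = 758.43 and Y = 2809

Y = 2809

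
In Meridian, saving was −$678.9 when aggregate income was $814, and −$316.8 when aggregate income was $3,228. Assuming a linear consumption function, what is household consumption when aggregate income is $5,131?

MPS = ΔS/ΔY = (-316.8 − (-678.9))/(3228 − 814) = 362.1/2414 = 0.15
MPC = 1 − MPS = 0.85
Autonomous saving = -678.9 − 0.15(814) = -801, so a = 801
C = 801 + 0.85(5131) = 801 + 4361.35 = 5162.35

C = 5162.35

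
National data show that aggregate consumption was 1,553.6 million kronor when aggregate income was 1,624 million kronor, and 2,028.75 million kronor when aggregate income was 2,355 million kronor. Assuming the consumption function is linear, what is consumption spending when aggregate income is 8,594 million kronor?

C = 6084.1

MPC = (2028.75 − 1553.6)/(2355 − 1624) = 475.15/731 = 0.65
a = 1553.6 − 0.65(1624) = 1553.6 − 1055.6 = 498
C = 498 + 0.65(8594) = 498 + 5586.1 = 6084.1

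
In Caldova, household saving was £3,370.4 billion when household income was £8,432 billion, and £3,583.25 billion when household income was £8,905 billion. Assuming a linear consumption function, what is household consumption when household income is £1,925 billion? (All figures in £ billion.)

C = 1482.75

MPS = ΔS/ΔY = (3583.25 − 3370.4)/(8905 − 8432) = 212.85/473 = 0.45
MPC = 1 − MPS = 0.55
Autonomous saving = 3370.4 − 0.45(8432) = -424, so a = 424
C = 424 + 0.55(1925) = 424 + 1058.75 = 1482.75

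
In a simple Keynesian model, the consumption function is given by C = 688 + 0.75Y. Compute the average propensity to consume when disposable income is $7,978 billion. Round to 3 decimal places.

C = 688 + 0.75(7978) = 6671.5
APC = C/Y = 6671.5/7978 = 0.836

APC = 0.836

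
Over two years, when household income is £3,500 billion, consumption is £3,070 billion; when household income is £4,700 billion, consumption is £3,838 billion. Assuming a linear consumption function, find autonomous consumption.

MPC = ΔC/ΔY = (3838 − 3070)/(4700 − 3500) = 768/1200 = 0.64
a = C − MPC·Y = 3070 − 0.64(3500) = 3070 − 2240 = 830

a = 830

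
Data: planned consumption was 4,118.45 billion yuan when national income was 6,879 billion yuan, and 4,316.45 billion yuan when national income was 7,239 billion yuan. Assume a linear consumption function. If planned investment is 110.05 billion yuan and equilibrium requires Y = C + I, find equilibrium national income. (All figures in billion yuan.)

Y = 989

MPC = (4316.45 − 4118.45)/(7239 − 6879) = 198/360 = 0.55
a = 4118.45 − 0.55(6879) = 335
Equilibrium: Y = 335 + 0.55Y + 110.05
0.45Y = 445.05, so Y = 445.05/0.45 = 989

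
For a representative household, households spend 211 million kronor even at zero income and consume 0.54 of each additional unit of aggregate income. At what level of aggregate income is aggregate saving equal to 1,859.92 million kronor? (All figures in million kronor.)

S = Y − C = -211 + 0.46Y
-211 + 0.46Y = 1859.92, so 0.46Y = 2070.92 and Y = 4502

Y = 4502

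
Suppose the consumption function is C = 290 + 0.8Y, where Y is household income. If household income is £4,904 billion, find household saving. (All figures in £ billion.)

S = 690.8

C = 290 + 0.8(4904) = 290 + 3923.2 = 4213.2
S = Y − C = 4904 − 4213.2 = 690.8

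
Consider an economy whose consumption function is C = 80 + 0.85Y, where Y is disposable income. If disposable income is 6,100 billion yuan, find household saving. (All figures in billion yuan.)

S = 835

C = 80 + 0.85(6100) = 80 + 5185 = 5265
S = Y − C = 6100 − 5265 = 835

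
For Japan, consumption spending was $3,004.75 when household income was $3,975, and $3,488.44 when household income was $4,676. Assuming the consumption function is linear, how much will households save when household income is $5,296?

MPC = (3488.44 − 3004.75)/(4676 − 3975) = 483.69/701 = 0.69
a = 3004.75 − 0.69(3975) = 3004.75 − 2742.75 = 262
C = 262 + 0.69(5296) = 3916.24
S = 5296 − 3916.24 = 1379.76

S = 1379.76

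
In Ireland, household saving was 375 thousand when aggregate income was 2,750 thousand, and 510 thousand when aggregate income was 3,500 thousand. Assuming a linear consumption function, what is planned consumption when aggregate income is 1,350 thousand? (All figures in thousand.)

C = 1227

MPS = ΔS/ΔY = (510 − 375)/(3500 − 2750) = 135/750 = 0.18
MPC = 1 − MPS = 0.82
Autonomous saving = 375 − 0.18(2750) = -120, so a = 120
C = 120 + 0.82(1350) = 120 + 1107 = 1227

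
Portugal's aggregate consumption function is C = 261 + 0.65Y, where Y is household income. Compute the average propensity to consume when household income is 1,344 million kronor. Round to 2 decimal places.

C = 261 + 0.65(1344) = 1134.6
APC = C/Y = 1134.6/1344 = 0.84

APC = 0.84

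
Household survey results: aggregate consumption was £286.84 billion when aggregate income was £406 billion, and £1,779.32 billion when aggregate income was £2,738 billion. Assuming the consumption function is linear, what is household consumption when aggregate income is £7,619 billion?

C = 4903.16

MPC = (1779.32 − 286.84)/(2738 − 406) = 1492.48/2332 = 0.64
a = 286.84 − 0.64(406) = 286.84 − 259.84 = 27
C = 27 + 0.64(7619) = 27 + 4876.16 = 4903.16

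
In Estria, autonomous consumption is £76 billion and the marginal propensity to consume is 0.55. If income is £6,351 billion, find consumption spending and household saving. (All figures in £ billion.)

C = 76 + 0.55(6351) = 76 + 3493.05 = 3569.05
S = Y − C = 6351 − 3569.05 = 2781.95

C = 3569.05; S = 2781.95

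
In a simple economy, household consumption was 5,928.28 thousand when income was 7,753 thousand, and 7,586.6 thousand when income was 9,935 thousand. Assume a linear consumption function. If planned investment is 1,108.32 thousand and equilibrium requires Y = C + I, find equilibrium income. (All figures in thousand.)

Y = 4768

MPC = (7586.6 − 5928.28)/(9935 − 7753) = 1658.32/2182 = 0.76
a = 5928.28 − 0.76(7753) = 36
Equilibrium: Y = 36 + 0.76Y + 1108.32
0.24Y = 1144.32, so Y = 1144.32/0.24 = 4768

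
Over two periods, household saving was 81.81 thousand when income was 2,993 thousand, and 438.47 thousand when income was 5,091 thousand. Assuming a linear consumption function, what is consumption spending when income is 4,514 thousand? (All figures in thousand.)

MPS = ΔS/ΔY = (438.47 − 81.81)/(5091 − 2993) = 356.66/2098 = 0.17
MPC = 1 − MPS = 0.83
Autonomous saving = 81.81 − 0.17(2993) = -427, so a = 427
C = 427 + 0.83(4514) = 427 + 3746.62 = 4173.62

C = 4173.62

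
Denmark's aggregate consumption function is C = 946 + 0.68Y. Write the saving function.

S = Y − C = Y − (946 + 0.68Y) = -946 + (1 − 0.68)Y

S = -946 + 0.32Y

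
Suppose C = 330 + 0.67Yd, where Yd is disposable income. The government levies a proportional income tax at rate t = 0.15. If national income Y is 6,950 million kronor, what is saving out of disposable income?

Yd = (1 − 0.15)(6950) = 0.85(6950) = 5907.5
C = 330 + 0.67(5907.5) = 330 + 3958.025 = 4288.025
S = Yd − C = 5907.5 − 4288.025 = 1619.475

S = 1619.475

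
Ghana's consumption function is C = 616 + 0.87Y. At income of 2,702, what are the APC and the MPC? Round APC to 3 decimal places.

APC = 1.098; MPC = 0.87

MPC = 0.87 (the slope of the consumption function)
C = 616 + 0.87(2702) = 2966.74, so APC = 2966.74/2702 = 1.098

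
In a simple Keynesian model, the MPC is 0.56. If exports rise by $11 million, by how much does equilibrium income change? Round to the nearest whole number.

ΔY ≈ 25

The multiplier is 1/(1 − MPC) = 1/0.44.
ΔY = 11/0.44 = 25.00 ≈ 25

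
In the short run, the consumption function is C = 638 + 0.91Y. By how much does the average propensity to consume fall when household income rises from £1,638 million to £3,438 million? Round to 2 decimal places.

ΔAPC = 0.20

At Y = 1638: C = 638 + 0.91(1638) = 2128.58, APC = 2128.58/1638 = 1.299
At Y = 3438: C = 3766.58, APC = 3766.58/3438 = 1.096
Fall in APC = 1.299 − 1.096 = 0.203 ≈ 0.20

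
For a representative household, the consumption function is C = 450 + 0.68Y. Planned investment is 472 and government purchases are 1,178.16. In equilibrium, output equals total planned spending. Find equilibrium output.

Y = C + I + G = 450 + 0.68Y + 472 + 1178.16
Y − 0.68Y = 2100.16
0.32Y = 2100.16, so Y = 2100.16/0.32 = 6563

Y = 6563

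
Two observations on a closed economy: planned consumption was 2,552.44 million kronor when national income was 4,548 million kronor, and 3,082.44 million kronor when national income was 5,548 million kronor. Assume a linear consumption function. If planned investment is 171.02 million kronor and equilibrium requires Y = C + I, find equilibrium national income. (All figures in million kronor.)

Y = 666

MPC = (3082.44 − 2552.44)/(5548 − 4548) = 530/1000 = 0.53
a = 2552.44 − 0.53(4548) = 142
Equilibrium: Y = 142 + 0.53Y + 171.02
0.47Y = 313.02, so Y = 313.02/0.47 = 666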